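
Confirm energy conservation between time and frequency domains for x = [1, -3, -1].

Time domain:
Σ|x[n]|² = |1|² + |-3|² + |-1|² = 11.0000

Frequency domain:
(1/3)Σ|X[k]|² = (1/3)(|-3|² + |3.0000+1.7321i|² + |3.0000-1.7321i|²) = (1/3)·33.0000 = 11.0000

Both sides agree, confirming Parseval's theorem.

Σ|x[n]|² = (1/N)Σ|X[k]|² = 11.0000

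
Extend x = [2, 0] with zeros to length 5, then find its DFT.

Original 2-point DFT: [2, 2]
Zero-padded 5-point DFT provides frequency interpolation.

DFT_5([x, 0, ...]) = [2, 2, 2, 2, 2]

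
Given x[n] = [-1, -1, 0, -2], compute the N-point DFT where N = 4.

X[k] = Σ(n=0 to 3) x[n] · ω_4^(nk)
where ω_4 = e^(-2πi/4)

Computing each X[k]:
X[0] = -4
X[1] = -1-1i
X[2] = 2
X[3] = -1+1i

X = [-4, -1-1i, 2, -1+1i]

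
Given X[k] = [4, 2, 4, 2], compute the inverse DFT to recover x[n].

x[n] = (1/4) Σ(k=0 to 3) X[k] · e^(2πikn/4)

Computing each x[n]:
x[0] = 3
x[1] = 0
x[2] = 1
x[3] = 0

x = [3, 0, 1, 0]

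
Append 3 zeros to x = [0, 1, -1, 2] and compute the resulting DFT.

Original 4-point DFT: [2, 1+1i, -4, 1-1i]
Zero-padded 7-point DFT provides frequency interpolation.

DFT_7([x, 0, ...]) = [2, -0.9559-0.6747i, 1.9254+0.1549i, -1.9695-3.1656i, -1.9695+3.1656i, 1.9254-0.1549i, -0.9559+0.6747i]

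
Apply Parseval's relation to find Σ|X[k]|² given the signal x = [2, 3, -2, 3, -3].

Parseval: Σ|x[n]|² = (1/N)Σ|X[k]|², so Σ|X[k]|² = N·Σ|x[n]|² = 5·35.0000

Σ|X[k]|² = N·Σ|x[n]|² = 5·35.0000 = 175.0000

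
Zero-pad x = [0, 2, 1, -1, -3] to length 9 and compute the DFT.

Original 5-point DFT: [-1, -0.3090-5.9309i, 0.8090-1.0368i, 0.8090+1.0368i, -0.3090+5.9309i]
Zero-padded 9-point DFT provides frequency interpolation.

DFT_9([x, 0, ...]) = [-1, 5.0248-0.3783i, -2.3905-5.1060i, -1.0000+1.7321i, -1.1343-2.1297i, -1.1343+2.1297i, -1.0000-1.7321i, -2.3905+5.1060i, 5.0248+0.3783i]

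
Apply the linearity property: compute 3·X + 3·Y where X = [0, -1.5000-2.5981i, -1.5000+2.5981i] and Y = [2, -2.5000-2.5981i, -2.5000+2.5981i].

By linearity: DFT(3x + 3y) = 3·DFT(x) + 3·DFT(y)
= 3·[0, -1.5000-2.5981i, -1.5000+2.5981i] + 3·[2, -2.5000-2.5981i, -2.5000+2.5981i]

Computing element-wise:
Z[0] = 3·(0) + 3·(2) = 6
Z[1] = 3·(-1.5000-2.5981i) + 3·(-2.5000-2.5981i) = -12.0000-15.5886i
Z[2] = 3·(-1.5000+2.5981i) + 3·(-2.5000+2.5981i) = -12.0000+15.5886i

DFT(3x + 3y) = 3·X + 3·Y = [6, -12.0000-15.5886i, -12.0000+15.5886i]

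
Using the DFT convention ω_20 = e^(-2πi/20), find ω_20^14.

ω_20^14 = e^(-2πi·14/20)
= cos(-2π·14/20) + i·sin(-2π·14/20)
= cos(-28π/20) + i·sin(-28π/20)

ω_20^14 = cos(-28π/20) + i·sin(-28π/20) = -0.3090+0.9511i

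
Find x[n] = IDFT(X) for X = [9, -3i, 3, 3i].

x[n] = (1/4) Σ(k=0 to 3) X[k] · e^(2πikn/4)

Computing each x[n]:
x[0] = 3
x[1] = 3
x[2] = 3
x[3] = 0

x = [3, 3, 3, 0]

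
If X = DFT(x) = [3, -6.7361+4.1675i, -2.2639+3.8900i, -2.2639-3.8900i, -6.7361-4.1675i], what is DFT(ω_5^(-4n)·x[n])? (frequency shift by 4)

Modulation property: DFT(ω_5^(-4n)·x[n]) = X[(k-4) mod 5], so circularly shift X by 4 positions.

X[k-4] = [-6.7361+4.1675i, -2.2639+3.8900i, -2.2639-3.8900i, -6.7361-4.1675i, 3]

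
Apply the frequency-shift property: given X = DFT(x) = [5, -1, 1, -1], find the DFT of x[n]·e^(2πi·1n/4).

Modulation property: DFT(ω_4^(-1n)·x[n]) = X[(k-1) mod 4], so circularly shift X by 1 positions.

X[k-1] = [-1, 5, -1, 1]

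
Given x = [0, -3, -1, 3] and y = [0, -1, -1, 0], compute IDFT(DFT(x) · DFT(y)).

(x ⊛ y)[n] = Σ(m=0 to 3) x[m] · y[(n-m) mod 4]

Computing each output sample:
(x ⊛ y)[0] = -2
(x ⊛ y)[1] = -3
(x ⊛ y)[2] = 3
(x ⊛ y)[3] = 4

x ⊛ y = [-2, -3, 3, 4]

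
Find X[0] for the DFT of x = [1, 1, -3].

X[0] = Σ(n=0 to 2) x[n] · ω_3^0 = Σ x[n]
= (1) + (1) + (-3)

X[0] = -1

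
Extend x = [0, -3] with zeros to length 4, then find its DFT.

Original 2-point DFT: [-3, 3]
Zero-padded 4-point DFT provides frequency interpolation.

DFT_4([x, 0, ...]) = [-3, 3i, 3, -3i]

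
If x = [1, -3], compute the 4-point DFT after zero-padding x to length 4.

Original 2-point DFT: [-2, 4]
Zero-padded 4-point DFT provides frequency interpolation.

DFT_4([x, 0, ...]) = [-2, 1+3i, 4, 1-3i]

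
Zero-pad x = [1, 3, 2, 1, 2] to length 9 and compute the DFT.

Original 5-point DFT: [9, 0.1180-1.5388i, -2.1180+0.3633i, -2.1180-0.3633i, 0.1180+1.5388i]
Zero-padded 9-point DFT provides frequency interpolation.

DFT_9([x, 0, ...]) = [9, 1.2660-5.4480i, 0.6736-1.4869i, -1.5000-2.5981i, -0.4397+1.3631i, -0.4397-1.3631i, -1.5000+2.5981i, 0.6736+1.4869i, 1.2660+5.4480i]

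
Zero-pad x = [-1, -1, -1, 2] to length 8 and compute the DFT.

Original 4-point DFT: [-1, 3i, -3, -3i]
Zero-padded 8-point DFT provides frequency interpolation.

DFT_8([x, 0, ...]) = [-1, -3.1213+0.2929i, 3i, 1.1213-1.7071i, -3, 1.1213+1.7071i, -3i, -3.1213-0.2929i]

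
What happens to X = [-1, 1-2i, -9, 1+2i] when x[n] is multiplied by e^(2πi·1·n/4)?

Modulation property: DFT(ω_4^(-1n)·x[n]) = X[(k-1) mod 4], so circularly shift X by 1 positions.

X[k-1] = [1+2i, -1, 1-2i, -9]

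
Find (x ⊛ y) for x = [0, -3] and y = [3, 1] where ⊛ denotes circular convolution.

(x ⊛ y)[n] = Σ(m=0 to 1) x[m] · y[(n-m) mod 2]

Computing each output sample:
(x ⊛ y)[0] = -3
(x ⊛ y)[1] = -9

x ⊛ y = [-3, -9]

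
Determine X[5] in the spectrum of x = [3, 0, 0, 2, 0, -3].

X[5] = Σ(n=0 to 5) x[n] · ω_6^(5n) where ω_6 = e^(-2πi/6)
= (3)·ω_6^0 + (0)·ω_6^5 + (0)·ω_6^10 + (2)·ω_6^15 + (0)·ω_6^20 + (-3)·ω_6^25

X[5] = -0.5000+2.5981i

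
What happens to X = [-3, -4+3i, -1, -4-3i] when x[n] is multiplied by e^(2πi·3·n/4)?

Modulation property: DFT(ω_4^(-3n)·x[n]) = X[(k-3) mod 4], so circularly shift X by 3 positions.

X[k-3] = [-4+3i, -1, -4-3i, -3]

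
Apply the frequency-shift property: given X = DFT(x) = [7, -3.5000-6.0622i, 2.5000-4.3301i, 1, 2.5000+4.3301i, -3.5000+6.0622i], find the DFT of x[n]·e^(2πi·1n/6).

Modulation property: DFT(ω_6^(-1n)·x[n]) = X[(k-1) mod 6], so circularly shift X by 1 positions.

X[k-1] = [-3.5000+6.0622i, 7, -3.5000-6.0622i, 2.5000-4.3301i, 1, 2.5000+4.3301i]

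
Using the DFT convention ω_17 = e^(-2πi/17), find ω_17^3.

ω_17^3 = e^(-2πi·3/17)
= cos(-2π·3/17) + i·sin(-2π·3/17)
= cos(-6π/17) + i·sin(-6π/17)

ω_17^3 = cos(-6π/17) + i·sin(-6π/17) = 0.4457-0.8952i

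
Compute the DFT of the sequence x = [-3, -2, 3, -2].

X[k] = Σ(n=0 to 3) x[n] · ω_4^(nk)
where ω_4 = e^(-2πi/4)

Computing each X[k]:
X[0] = -4
X[1] = -6
X[2] = 4
X[3] = -6

X = [-4, -6, 4, -6]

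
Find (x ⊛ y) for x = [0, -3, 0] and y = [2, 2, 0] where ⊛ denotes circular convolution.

(x ⊛ y)[n] = Σ(m=0 to 2) x[m] · y[(n-m) mod 3]

Computing each output sample:
(x ⊛ y)[0] = 0
(x ⊛ y)[1] = -6
(x ⊛ y)[2] = -6

x ⊛ y = [0, -6, -6]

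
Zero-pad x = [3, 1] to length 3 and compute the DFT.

Original 2-point DFT: [4, 2]
Zero-padded 3-point DFT provides frequency interpolation.

DFT_3([x, 0, ...]) = [4, 2.5000-0.8660i, 2.5000+0.8660i]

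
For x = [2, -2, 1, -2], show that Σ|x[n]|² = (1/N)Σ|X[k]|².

Time domain:
Σ|x[n]|² = |2|² + |-2|² + |1|² + |-2|² = 13.0000

Frequency domain:
(1/4)Σ|X[k]|² = (1/4)(|-1|² + |1|² + |7|² + |1|²) = (1/4)·52.0000 = 13.0000

Both sides agree, confirming Parseval's theorem.

Σ|x[n]|² = (1/N)Σ|X[k]|² = 13.0000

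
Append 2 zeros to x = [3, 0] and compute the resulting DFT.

Original 2-point DFT: [3, 3]
Zero-padded 4-point DFT provides frequency interpolation.

DFT_4([x, 0, ...]) = [3, 3, 3, 3]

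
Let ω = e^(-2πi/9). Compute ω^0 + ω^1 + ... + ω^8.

Sum of all nth roots of unity equals 0 for n > 1 (geometric series with r ≠ 1).

0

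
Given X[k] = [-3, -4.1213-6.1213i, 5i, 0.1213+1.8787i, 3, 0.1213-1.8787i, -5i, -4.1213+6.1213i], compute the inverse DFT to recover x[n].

x[n] = (1/8) Σ(k=0 to 7) X[k] · e^(2πikn/8)

Computing each x[n]:
x[0] = -1
x[1] = -2
x[2] = 2
x[3] = 2
x[4] = 1
x[5] = -2
x[6] = -2
x[7] = -1

x = [-1, -2, 2, 2, 1, -2, -2, -1]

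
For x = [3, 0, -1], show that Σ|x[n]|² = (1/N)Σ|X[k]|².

Time domain:
Σ|x[n]|² = |3|² + |0|² + |-1|² = 10.0000

Frequency domain:
(1/3)Σ|X[k]|² = (1/3)(|2|² + |3.5000-0.8660i|² + |3.5000+0.8660i|²) = (1/3)·30.0000 = 10.0000

Both sides agree, confirming Parseval's theorem.

Σ|x[n]|² = (1/N)Σ|X[k]|² = 10.0000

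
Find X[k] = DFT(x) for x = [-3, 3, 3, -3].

X[k] = Σ(n=0 to 3) x[n] · ω_4^(nk)
where ω_4 = e^(-2πi/4)

Computing each X[k]:
X[0] = 0
X[1] = -6-6i
X[2] = 0
X[3] = -6+6i

X = [0, -6-6i, 0, -6+6i]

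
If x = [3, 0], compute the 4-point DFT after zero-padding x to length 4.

Original 2-point DFT: [3, 3]
Zero-padded 4-point DFT provides frequency interpolation.

DFT_4([x, 0, ...]) = [3, 3, 3, 3]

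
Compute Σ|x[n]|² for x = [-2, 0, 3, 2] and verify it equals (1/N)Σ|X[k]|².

Time domain:
Σ|x[n]|² = |-2|² + |0|² + |3|² + |2|² = 17.0000

Frequency domain:
(1/4)Σ|X[k]|² = (1/4)(|3|² + |-5+2i|² + |-1|² + |-5-2i|²) = (1/4)·68.0000 = 17.0000

Both sides agree, confirming Parseval's theorem.

Σ|x[n]|² = (1/N)Σ|X[k]|² = 17.0000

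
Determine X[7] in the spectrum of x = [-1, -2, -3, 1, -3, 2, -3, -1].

X[7] = Σ(n=0 to 7) x[n] · ω_8^(7n) where ω_8 = e^(-2πi/8)
= (-1)·ω_8^0 + (-2)·ω_8^7 + (-3)·ω_8^14 + (1)·ω_8^21 + (-3)·ω_8^28 + (2)·ω_8^35 + (-3)·ω_8^42 + (-1)·ω_8^49

X[7] = -2.2426-1.4142i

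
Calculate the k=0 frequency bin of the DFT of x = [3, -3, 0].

X[0] = Σ(n=0 to 2) x[n] · ω_3^0 = Σ x[n]
= (3) + (-3) + (0)

X[0] = 0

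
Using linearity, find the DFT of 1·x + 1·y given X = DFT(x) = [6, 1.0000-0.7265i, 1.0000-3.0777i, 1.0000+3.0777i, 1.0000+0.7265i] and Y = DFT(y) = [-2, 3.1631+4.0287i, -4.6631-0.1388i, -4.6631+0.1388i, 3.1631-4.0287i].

By linearity: DFT(1x + 1y) = 1·DFT(x) + 1·DFT(y)
= 1·[6, 1.0000-0.7265i, 1.0000-3.0777i, 1.0000+3.0777i, 1.0000+0.7265i] + 1·[-2, 3.1631+4.0287i, -4.6631-0.1388i, -4.6631+0.1388i, 3.1631-4.0287i]

Computing element-wise:
Z[0] = 1·(6) + 1·(-2) = 4
Z[1] = 1·(1.0000-0.7265i) + 1·(3.1631+4.0287i) = 4.1631+3.3022i
Z[2] = 1·(1.0000-3.0777i) + 1·(-4.6631-0.1388i) = -3.6631-3.2165i
Z[3] = 1·(1.0000+3.0777i) + 1·(-4.6631+0.1388i) = -3.6631+3.2165i
Z[4] = 1·(1.0000+0.7265i) + 1·(3.1631-4.0287i) = 4.1631-3.3022i

DFT(1x + 1y) = 1·X + 1·Y = [4, 4.1631+3.3022i, -3.6631-3.2165i, -3.6631+3.2165i, 4.1631-3.3022i]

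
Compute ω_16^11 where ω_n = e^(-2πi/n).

ω_16^11 = e^(-2πi·11/16)
= cos(-2π·11/16) + i·sin(-2π·11/16)
= cos(-22π/16) + i·sin(-22π/16)

ω_16^11 = cos(-22π/16) + i·sin(-22π/16) = -0.3827+0.9239i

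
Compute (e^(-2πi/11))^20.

Since ω_11^11 = 1, powers reduce modulo 11.
20 mod 11 = 9
So ω_11^20 = ω_11^9 = e^(-2πi·9/11)

ω_11^20 = ω_11^9 = 0.4154+0.9096i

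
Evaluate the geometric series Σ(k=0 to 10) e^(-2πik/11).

Sum of all nth roots of unity equals 0 for n > 1 (geometric series with r ≠ 1).

0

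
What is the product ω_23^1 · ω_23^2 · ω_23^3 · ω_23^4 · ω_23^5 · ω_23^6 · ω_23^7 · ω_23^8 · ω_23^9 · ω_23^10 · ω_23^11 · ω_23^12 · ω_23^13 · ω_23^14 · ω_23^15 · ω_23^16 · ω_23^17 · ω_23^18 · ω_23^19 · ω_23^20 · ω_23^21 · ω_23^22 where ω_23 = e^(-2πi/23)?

The primitive 23rd roots of unity are ω_23^k for k coprime to 23: k ∈ {1, 2, 3, 4, 5, 6, 7, 8, 9, 10, 11, 12, 13, 14, 15, 16, 17, 18, 19, 20, 21, 22}
Their product equals the constant term of the cyclotomic polynomial Φ_23(x) up to sign.
For n ≥ 3, the product of all primitive nth roots of unity is 1. (For n=1 it is 1; for n=2 it is -1.)

1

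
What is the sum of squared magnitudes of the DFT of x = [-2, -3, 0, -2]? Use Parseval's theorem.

Parseval: Σ|x[n]|² = (1/N)Σ|X[k]|², so Σ|X[k]|² = N·Σ|x[n]|² = 4·17.0000

Σ|X[k]|² = N·Σ|x[n]|² = 4·17.0000 = 68.0000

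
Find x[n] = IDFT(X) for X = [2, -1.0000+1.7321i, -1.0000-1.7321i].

x[n] = (1/3) Σ(k=0 to 2) X[k] · e^(2πikn/3)

Computing each x[n]:
x[0] = 0
x[1] = 0
x[2] = 2

x = [0, 0, 2]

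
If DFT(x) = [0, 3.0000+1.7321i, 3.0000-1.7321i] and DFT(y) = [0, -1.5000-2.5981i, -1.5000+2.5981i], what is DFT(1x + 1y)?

By linearity: DFT(1x + 1y) = 1·DFT(x) + 1·DFT(y)
= 1·[0, 3.0000+1.7321i, 3.0000-1.7321i] + 1·[0, -1.5000-2.5981i, -1.5000+2.5981i]

Computing element-wise:
Z[0] = 1·(0) + 1·(0) = 0
Z[1] = 1·(3.0000+1.7321i) + 1·(-1.5000-2.5981i) = 1.5000-0.8660i
Z[2] = 1·(3.0000-1.7321i) + 1·(-1.5000+2.5981i) = 1.5000+0.8660i

DFT(1x + 1y) = 1·X + 1·Y = [0, 1.5000-0.8660i, 1.5000+0.8660i]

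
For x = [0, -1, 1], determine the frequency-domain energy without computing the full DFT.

Parseval: Σ|x[n]|² = (1/N)Σ|X[k]|², so Σ|X[k]|² = N·Σ|x[n]|² = 3·2.0000

Σ|X[k]|² = N·Σ|x[n]|² = 3·2.0000 = 6.0000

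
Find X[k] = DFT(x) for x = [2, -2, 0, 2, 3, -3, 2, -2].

X[k] = Σ(n=0 to 7) x[n] · ω_8^(nk)
where ω_8 = e^(-2πi/8)

Computing each X[k]:
X[0] = 2
X[1] = -3.1213-1.5355i
X[2] = 3+5i
X[3] = 1.1213-5.5355i
X[4] = 12
X[5] = 1.1213+5.5355i
X[6] = 3-5i
X[7] = -3.1213+1.5355i

X = [2, -3.1213-1.5355i, 3+5i, 1.1213-5.5355i, 12, 1.1213+5.5355i, 3-5i, -3.1213+1.5355i]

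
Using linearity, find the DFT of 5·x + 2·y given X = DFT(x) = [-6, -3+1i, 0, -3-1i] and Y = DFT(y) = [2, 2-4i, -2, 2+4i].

By linearity: DFT(5x + 2y) = 5·DFT(x) + 2·DFT(y)
= 5·[-6, -3+1i, 0, -3-1i] + 2·[2, 2-4i, -2, 2+4i]

Computing element-wise:
Z[0] = 5·(-6) + 2·(2) = -26
Z[1] = 5·(-3+1i) + 2·(2-4i) = -11-3i
Z[2] = 5·(0) + 2·(-2) = -4
Z[3] = 5·(-3-1i) + 2·(2+4i) = -11+3i

DFT(5x + 2y) = 5·X + 2·Y = [-26, -11-3i, -4, -11+3i]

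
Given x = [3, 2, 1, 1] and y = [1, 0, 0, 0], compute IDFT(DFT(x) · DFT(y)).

(x ⊛ y)[n] = Σ(m=0 to 3) x[m] · y[(n-m) mod 4]

Computing each output sample:
(x ⊛ y)[0] = 3
(x ⊛ y)[1] = 2
(x ⊛ y)[2] = 1
(x ⊛ y)[3] = 1

x ⊛ y = [3, 2, 1, 1]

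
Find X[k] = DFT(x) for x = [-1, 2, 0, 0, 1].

X[k] = Σ(n=0 to 4) x[n] · ω_5^(nk)
where ω_5 = e^(-2πi/5)

Computing each X[k]:
X[0] = 2
X[1] = -0.0729-0.9511i
X[2] = -3.4271-0.5878i
X[3] = -3.4271+0.5878i
X[4] = -0.0729+0.9511i

X = [2, -0.0729-0.9511i, -3.4271-0.5878i, -3.4271+0.5878i, -0.0729+0.9511i]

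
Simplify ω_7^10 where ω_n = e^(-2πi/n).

Since ω_7^7 = 1, powers reduce modulo 7.
10 mod 7 = 3
So ω_7^10 = ω_7^3 = e^(-2πi·3/7)

ω_7^10 = ω_7^3 = -0.9010-0.4339i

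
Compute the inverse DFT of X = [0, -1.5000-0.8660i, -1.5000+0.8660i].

x[n] = (1/3) Σ(k=0 to 2) X[k] · e^(2πikn/3)

Computing each x[n]:
x[0] = -1
x[1] = 1
x[2] = 0

x = [-1, 1, 0]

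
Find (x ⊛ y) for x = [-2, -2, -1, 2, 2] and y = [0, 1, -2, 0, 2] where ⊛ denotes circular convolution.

(x ⊛ y)[n] = Σ(m=0 to 4) x[m] · y[(n-m) mod 5]

Computing each output sample:
(x ⊛ y)[0] = -6
(x ⊛ y)[1] = -8
(x ⊛ y)[2] = 6
(x ⊛ y)[3] = 7
(x ⊛ y)[4] = 0

x ⊛ y = [-6, -8, 6, 7, 0]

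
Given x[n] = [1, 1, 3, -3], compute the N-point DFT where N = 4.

X[k] = Σ(n=0 to 3) x[n] · ω_4^(nk)
where ω_4 = e^(-2πi/4)

Computing each X[k]:
X[0] = 2
X[1] = -2-4i
X[2] = 6
X[3] = -2+4i

X = [2, -2-4i, 6, -2+4i]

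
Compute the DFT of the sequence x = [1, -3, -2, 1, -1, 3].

X[k] = Σ(n=0 to 5) x[n] · ω_6^(nk)
where ω_6 = e^(-2πi/6)

Computing each X[k]:
X[0] = -1
X[1] = 1.5000+6.0622i
X[2] = 3.5000+4.3301i
X[3] = -3
X[4] = 3.5000-4.3301i
X[5] = 1.5000-6.0622i

X = [-1, 1.5000+6.0622i, 3.5000+4.3301i, -3, 3.5000-4.3301i, 1.5000-6.0622i]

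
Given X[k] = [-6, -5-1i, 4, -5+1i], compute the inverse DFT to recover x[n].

x[n] = (1/4) Σ(k=0 to 3) X[k] · e^(2πikn/4)

Computing each x[n]:
x[0] = -3
x[1] = -2
x[2] = 2
x[3] = -3

x = [-3, -2, 2, -3]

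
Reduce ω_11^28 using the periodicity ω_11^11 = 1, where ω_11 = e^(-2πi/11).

Since ω_11^11 = 1, powers reduce modulo 11.
28 mod 11 = 6
So ω_11^28 = ω_11^6 = e^(-2πi·6/11)

ω_11^28 = ω_11^6 = -0.9595+0.2817i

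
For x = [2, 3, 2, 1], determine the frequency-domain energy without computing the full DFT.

Parseval: Σ|x[n]|² = (1/N)Σ|X[k]|², so Σ|X[k]|² = N·Σ|x[n]|² = 4·18.0000

Σ|X[k]|² = N·Σ|x[n]|² = 4·18.0000 = 72.0000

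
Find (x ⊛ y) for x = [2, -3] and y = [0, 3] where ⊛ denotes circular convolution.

(x ⊛ y)[n] = Σ(m=0 to 1) x[m] · y[(n-m) mod 2]

Computing each output sample:
(x ⊛ y)[0] = -9
(x ⊛ y)[1] = 6

x ⊛ y = [-9, 6]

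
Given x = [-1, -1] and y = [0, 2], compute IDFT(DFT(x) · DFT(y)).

(x ⊛ y)[n] = Σ(m=0 to 1) x[m] · y[(n-m) mod 2]

Computing each output sample:
(x ⊛ y)[0] = -2
(x ⊛ y)[1] = -2

x ⊛ y = [-2, -2]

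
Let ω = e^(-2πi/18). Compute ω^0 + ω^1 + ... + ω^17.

Sum of all nth roots of unity equals 0 for n > 1 (geometric series with r ≠ 1).

0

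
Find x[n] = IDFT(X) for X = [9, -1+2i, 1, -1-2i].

x[n] = (1/4) Σ(k=0 to 3) X[k] · e^(2πikn/4)

Computing each x[n]:
x[0] = 2
x[1] = 1
x[2] = 3
x[3] = 3

x = [2, 1, 3, 3]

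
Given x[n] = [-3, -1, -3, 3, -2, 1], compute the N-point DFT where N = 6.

X[k] = Σ(n=0 to 5) x[n] · ω_6^(nk)
where ω_6 = e^(-2πi/6)

Computing each X[k]:
X[0] = -5
X[1] = -3.5000+2.5981i
X[2] = 2.5000+0.8660i
X[3] = -11
X[4] = 2.5000-0.8660i
X[5] = -3.5000-2.5981i

X = [-5, -3.5000+2.5981i, 2.5000+0.8660i, -11, 2.5000-0.8660i, -3.5000-2.5981i]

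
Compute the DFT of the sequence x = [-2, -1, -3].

X[k] = Σ(n=0 to 2) x[n] · ω_3^(nk)
where ω_3 = e^(-2πi/3)

Computing each X[k]:
X[0] = -6
X[1] = -1.7321i
X[2] = 1.7321i

X = [-6, -1.7321i, 1.7321i]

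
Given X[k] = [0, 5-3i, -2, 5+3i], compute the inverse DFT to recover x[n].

x[n] = (1/4) Σ(k=0 to 3) X[k] · e^(2πikn/4)

Computing each x[n]:
x[0] = 2
x[1] = 2
x[2] = -3
x[3] = -1

x = [2, 2, -3, -1]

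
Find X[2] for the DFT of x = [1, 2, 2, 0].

X[2] = Σ(n=0 to 3) x[n] · ω_4^(2n) where ω_4 = e^(-2πi/4)
= (1)·ω_4^0 + (2)·ω_4^2 + (2)·ω_4^4 + (0)·ω_4^6

X[2] = 1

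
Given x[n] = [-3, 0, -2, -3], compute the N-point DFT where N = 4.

X[k] = Σ(n=0 to 3) x[n] · ω_4^(nk)
where ω_4 = e^(-2πi/4)

Computing each X[k]:
X[0] = -8
X[1] = -1-3i
X[2] = -2
X[3] = -1+3i

X = [-8, -1-3i, -2, -1+3i]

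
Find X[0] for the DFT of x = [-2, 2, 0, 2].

X[0] = Σ(n=0 to 3) x[n] · ω_4^0 = Σ x[n]
= (-2) + (2) + (0) + (2)

X[0] = 2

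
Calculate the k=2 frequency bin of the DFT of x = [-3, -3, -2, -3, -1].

X[2] = Σ(n=0 to 4) x[n] · ω_5^(2n) where ω_5 = e^(-2πi/5)
= (-3)·ω_5^0 + (-3)·ω_5^2 + (-2)·ω_5^4 + (-3)·ω_5^6 + (-1)·ω_5^8

X[2] = -1.3090+2.1266i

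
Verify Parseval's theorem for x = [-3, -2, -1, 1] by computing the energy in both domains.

Time domain:
Σ|x[n]|² = |-3|² + |-2|² + |-1|² + |1|² = 15.0000

Frequency domain:
(1/4)Σ|X[k]|² = (1/4)(|-5|² + |-2+3i|² + |-3|² + |-2-3i|²) = (1/4)·60.0000 = 15.0000

Both sides agree, confirming Parseval's theorem.

Σ|x[n]|² = (1/N)Σ|X[k]|² = 15.0000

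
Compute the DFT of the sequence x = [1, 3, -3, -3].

X[k] = Σ(n=0 to 3) x[n] · ω_4^(nk)
where ω_4 = e^(-2πi/4)

Computing each X[k]:
X[0] = -2
X[1] = 4-6i
X[2] = -2
X[3] = 4+6i

X = [-2, 4-6i, -2, 4+6i]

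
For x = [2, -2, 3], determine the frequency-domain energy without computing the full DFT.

Parseval: Σ|x[n]|² = (1/N)Σ|X[k]|², so Σ|X[k]|² = N·Σ|x[n]|² = 3·17.0000

Σ|X[k]|² = N·Σ|x[n]|² = 3·17.0000 = 51.0000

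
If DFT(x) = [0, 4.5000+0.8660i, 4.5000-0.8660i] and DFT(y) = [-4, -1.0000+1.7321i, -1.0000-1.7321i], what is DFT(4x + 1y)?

By linearity: DFT(4x + 1y) = 4·DFT(x) + 1·DFT(y)
= 4·[0, 4.5000+0.8660i, 4.5000-0.8660i] + 1·[-4, -1.0000+1.7321i, -1.0000-1.7321i]

Computing element-wise:
Z[0] = 4·(0) + 1·(-4) = -4
Z[1] = 4·(4.5000+0.8660i) + 1·(-1.0000+1.7321i) = 17.0000+5.1961i
Z[2] = 4·(4.5000-0.8660i) + 1·(-1.0000-1.7321i) = 17.0000-5.1961i

DFT(4x + 1y) = 4·X + 1·Y = [-4, 17.0000+5.1961i, 17.0000-5.1961i]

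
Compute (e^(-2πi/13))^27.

Since ω_13^13 = 1, powers reduce modulo 13.
27 mod 13 = 1
So ω_13^27 = ω_13^1 = e^(-2πi·1/13)

ω_13^27 = ω_13^1 = 0.8855-0.4647i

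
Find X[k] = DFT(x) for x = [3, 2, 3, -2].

X[k] = Σ(n=0 to 3) x[n] · ω_4^(nk)
where ω_4 = e^(-2πi/4)

Computing each X[k]:
X[0] = 6
X[1] = -4i
X[2] = 6
X[3] = 4i

X = [6, -4i, 6, 4i]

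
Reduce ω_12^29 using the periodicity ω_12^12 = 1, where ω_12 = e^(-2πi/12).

Since ω_12^12 = 1, powers reduce modulo 12.
29 mod 12 = 5
So ω_12^29 = ω_12^5 = e^(-2πi·5/12)

ω_12^29 = ω_12^5 = -0.8660-0.5000i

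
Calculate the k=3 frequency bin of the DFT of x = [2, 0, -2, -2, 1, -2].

X[3] = Σ(n=0 to 5) x[n] · ω_6^(3n) where ω_6 = e^(-2πi/6)
= (2)·ω_6^0 + (0)·ω_6^3 + (-2)·ω_6^6 + (-2)·ω_6^9 + (1)·ω_6^12 + (-2)·ω_6^15

X[3] = 5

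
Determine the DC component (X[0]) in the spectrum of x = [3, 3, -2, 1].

X[0] = Σ(n=0 to 3) x[n] · ω_4^0 = Σ x[n]
= (3) + (3) + (-2) + (1)

X[0] = 5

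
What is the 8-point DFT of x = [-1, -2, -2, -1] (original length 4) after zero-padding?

Original 4-point DFT: [-6, 1+1i, 0, 1-1i]
Zero-padded 8-point DFT provides frequency interpolation.

DFT_8([x, 0, ...]) = [-6, -1.7071+4.1213i, 1+1i, -0.2929+0.1213i, 0, -0.2929-0.1213i, 1-1i, -1.7071-4.1213i]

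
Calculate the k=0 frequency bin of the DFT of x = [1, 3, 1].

X[0] = Σ(n=0 to 2) x[n] · ω_3^0 = Σ x[n]
= (1) + (3) + (1)

X[0] = 5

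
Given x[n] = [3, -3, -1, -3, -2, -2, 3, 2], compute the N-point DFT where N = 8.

X[k] = Σ(n=0 to 7) x[n] · ω_8^(nk)
where ω_8 = e^(-2πi/8)

Computing each X[k]:
X[0] = -3
X[1] = 7.8284+8.2426i
X[2] = -1+4i
X[3] = 2.1716+0.2426i
X[4] = 9
X[5] = 2.1716-0.2426i
X[6] = -1-4i
X[7] = 7.8284-8.2426i

X = [-3, 7.8284+8.2426i, -1+4i, 2.1716+0.2426i, 9, 2.1716-0.2426i, -1-4i, 7.8284-8.2426i]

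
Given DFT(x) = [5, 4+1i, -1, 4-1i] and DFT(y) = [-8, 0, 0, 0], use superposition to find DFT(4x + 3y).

By linearity: DFT(4x + 3y) = 4·DFT(x) + 3·DFT(y)
= 4·[5, 4+1i, -1, 4-1i] + 3·[-8, 0, 0, 0]

Computing element-wise:
Z[0] = 4·(5) + 3·(-8) = -4
Z[1] = 4·(4+1i) + 3·(0) = 16+4i
Z[2] = 4·(-1) + 3·(0) = -4
Z[3] = 4·(4-1i) + 3·(0) = 16-4i

DFT(4x + 3y) = 4·X + 3·Y = [-4, 16+4i, -4, 16-4i]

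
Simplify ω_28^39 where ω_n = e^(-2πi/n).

Since ω_28^28 = 1, powers reduce modulo 28.
39 mod 28 = 11
So ω_28^39 = ω_28^11 = e^(-2πi·11/28)

ω_28^39 = ω_28^11 = -0.7818-0.6235i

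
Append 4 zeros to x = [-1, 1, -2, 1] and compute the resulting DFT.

Original 4-point DFT: [-1, 1, -5, 1]
Zero-padded 8-point DFT provides frequency interpolation.

DFT_8([x, 0, ...]) = [-1, -1.0000+0.5858i, 1, -1.0000-3.4142i, -5, -1.0000+3.4142i, 1, -1.0000-0.5858i]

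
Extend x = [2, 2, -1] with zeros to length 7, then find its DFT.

Original 3-point DFT: [3, 1.5000-2.5981i, 1.5000+2.5981i]
Zero-padded 7-point DFT provides frequency interpolation.

DFT_7([x, 0, ...]) = [3, 3.4695-0.5887i, 2.4559-2.3837i, -0.4254-1.6496i, -0.4254+1.6496i, 2.4559+2.3837i, 3.4695+0.5887i]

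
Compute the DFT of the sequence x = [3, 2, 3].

X[k] = Σ(n=0 to 2) x[n] · ω_3^(nk)
where ω_3 = e^(-2πi/3)

Computing each X[k]:
X[0] = 8
X[1] = 0.5000+0.8660i
X[2] = 0.5000-0.8660i

X = [8, 0.5000+0.8660i, 0.5000-0.8660i]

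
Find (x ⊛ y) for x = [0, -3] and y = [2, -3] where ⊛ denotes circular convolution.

(x ⊛ y)[n] = Σ(m=0 to 1) x[m] · y[(n-m) mod 2]

Computing each output sample:
(x ⊛ y)[0] = 9
(x ⊛ y)[1] = -6

x ⊛ y = [9, -6]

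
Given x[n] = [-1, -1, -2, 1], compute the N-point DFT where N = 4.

X[k] = Σ(n=0 to 3) x[n] · ω_4^(nk)
where ω_4 = e^(-2πi/4)

Computing each X[k]:
X[0] = -3
X[1] = 1+2i
X[2] = -3
X[3] = 1-2i

X = [-3, 1+2i, -3, 1-2i]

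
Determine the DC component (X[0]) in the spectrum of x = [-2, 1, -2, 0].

X[0] = Σ(n=0 to 3) x[n] · ω_4^0 = Σ x[n]
= (-2) + (1) + (-2) + (0)

X[0] = -3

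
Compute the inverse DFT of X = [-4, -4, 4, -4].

x[n] = (1/4) Σ(k=0 to 3) X[k] · e^(2πikn/4)

Computing each x[n]:
x[0] = -2
x[1] = -2
x[2] = 2
x[3] = -2

x = [-2, -2, 2, -2]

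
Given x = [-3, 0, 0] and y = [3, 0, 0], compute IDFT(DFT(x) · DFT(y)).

(x ⊛ y)[n] = Σ(m=0 to 2) x[m] · y[(n-m) mod 3]

Computing each output sample:
(x ⊛ y)[0] = -9
(x ⊛ y)[1] = 0
(x ⊛ y)[2] = 0

x ⊛ y = [-9, 0, 0]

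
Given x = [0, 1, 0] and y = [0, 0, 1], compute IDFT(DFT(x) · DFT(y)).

(x ⊛ y)[n] = Σ(m=0 to 2) x[m] · y[(n-m) mod 3]

Computing each output sample:
(x ⊛ y)[0] = 1
(x ⊛ y)[1] = 0
(x ⊛ y)[2] = 0

x ⊛ y = [1, 0, 0]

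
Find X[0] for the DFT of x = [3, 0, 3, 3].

X[0] = Σ(n=0 to 3) x[n] · ω_4^0 = Σ x[n]
= (3) + (0) + (3) + (3)

X[0] = 9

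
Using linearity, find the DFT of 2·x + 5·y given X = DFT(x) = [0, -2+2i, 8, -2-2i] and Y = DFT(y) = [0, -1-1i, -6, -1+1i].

By linearity: DFT(2x + 5y) = 2·DFT(x) + 5·DFT(y)
= 2·[0, -2+2i, 8, -2-2i] + 5·[0, -1-1i, -6, -1+1i]

Computing element-wise:
Z[0] = 2·(0) + 5·(0) = 0
Z[1] = 2·(-2+2i) + 5·(-1-1i) = -9-1i
Z[2] = 2·(8) + 5·(-6) = -14
Z[3] = 2·(-2-2i) + 5·(-1+1i) = -9+1i

DFT(2x + 5y) = 2·X + 5·Y = [0, -9-1i, -14, -9+1i]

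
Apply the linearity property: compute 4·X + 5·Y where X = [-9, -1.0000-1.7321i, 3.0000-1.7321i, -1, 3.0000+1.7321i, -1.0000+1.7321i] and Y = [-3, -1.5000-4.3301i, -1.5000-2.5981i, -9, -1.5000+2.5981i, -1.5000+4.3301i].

By linearity: DFT(4x + 5y) = 4·DFT(x) + 5·DFT(y)
= 4·[-9, -1.0000-1.7321i, 3.0000-1.7321i, -1, 3.0000+1.7321i, -1.0000+1.7321i] + 5·[-3, -1.5000-4.3301i, -1.5000-2.5981i, -9, -1.5000+2.5981i, -1.5000+4.3301i]

Computing element-wise:
Z[0] = 4·(-9) + 5·(-3) = -51
Z[1] = 4·(-1.0000-1.7321i) + 5·(-1.5000-4.3301i) = -11.5000-28.5789i
Z[2] = 4·(3.0000-1.7321i) + 5·(-1.5000-2.5981i) = 4.5000-19.9189i
Z[3] = 4·(-1) + 5·(-9) = -49
Z[4] = 4·(3.0000+1.7321i) + 5·(-1.5000+2.5981i) = 4.5000+19.9189i
Z[5] = 4·(-1.0000+1.7321i) + 5·(-1.5000+4.3301i) = -11.5000+28.5789i

DFT(4x + 5y) = 4·X + 5·Y = [-51, -11.5000-28.5789i, 4.5000-19.9189i, -49, 4.5000+19.9189i, -11.5000+28.5789i]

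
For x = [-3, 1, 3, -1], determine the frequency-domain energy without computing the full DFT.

Parseval: Σ|x[n]|² = (1/N)Σ|X[k]|², so Σ|X[k]|² = N·Σ|x[n]|² = 4·20.0000

Σ|X[k]|² = N·Σ|x[n]|² = 4·20.0000 = 80.0000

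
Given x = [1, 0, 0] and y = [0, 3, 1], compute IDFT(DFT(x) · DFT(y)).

(x ⊛ y)[n] = Σ(m=0 to 2) x[m] · y[(n-m) mod 3]

Computing each output sample:
(x ⊛ y)[0] = 0
(x ⊛ y)[1] = 3
(x ⊛ y)[2] = 1

x ⊛ y = [0, 3, 1]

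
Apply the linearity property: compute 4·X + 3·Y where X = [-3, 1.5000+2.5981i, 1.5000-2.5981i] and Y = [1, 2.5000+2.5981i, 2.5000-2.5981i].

By linearity: DFT(4x + 3y) = 4·DFT(x) + 3·DFT(y)
= 4·[-3, 1.5000+2.5981i, 1.5000-2.5981i] + 3·[1, 2.5000+2.5981i, 2.5000-2.5981i]

Computing element-wise:
Z[0] = 4·(-3) + 3·(1) = -9
Z[1] = 4·(1.5000+2.5981i) + 3·(2.5000+2.5981i) = 13.5000+18.1867i
Z[2] = 4·(1.5000-2.5981i) + 3·(2.5000-2.5981i) = 13.5000-18.1867i

DFT(4x + 3y) = 4·X + 3·Y = [-9, 13.5000+18.1867i, 13.5000-18.1867i]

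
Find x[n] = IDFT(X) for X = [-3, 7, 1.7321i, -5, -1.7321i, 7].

x[n] = (1/6) Σ(k=0 to 5) X[k] · e^(2πikn/6)

Computing each x[n]:
x[0] = 1
x[1] = 1
x[2] = -2
x[3] = -2
x[4] = -3
x[5] = 2

x = [1, 1, -2, -2, -3, 2]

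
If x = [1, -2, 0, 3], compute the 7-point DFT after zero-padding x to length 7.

Original 4-point DFT: [2, 1+5i, 0, 1-5i]
Zero-padded 7-point DFT provides frequency interpolation.

DFT_7([x, 0, ...]) = [2, -2.9499+0.2620i, 3.3155+4.2954i, 2.1344-2.0570i, 2.1344+2.0570i, 3.3155-4.2954i, -2.9499-0.2620i]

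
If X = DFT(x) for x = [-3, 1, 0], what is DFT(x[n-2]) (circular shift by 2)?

Time shift by 2: X_shifted[k] = ω_3^(2k) · X[k]
Shifted x = [1, 0, -3]

DFT(x[n-2]) = [-2, 2.5000-2.5981i, 2.5000+2.5981i]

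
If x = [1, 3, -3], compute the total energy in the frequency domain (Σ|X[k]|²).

Parseval: Σ|x[n]|² = (1/N)Σ|X[k]|², so Σ|X[k]|² = N·Σ|x[n]|² = 3·19.0000

Σ|X[k]|² = N·Σ|x[n]|² = 3·19.0000 = 57.0000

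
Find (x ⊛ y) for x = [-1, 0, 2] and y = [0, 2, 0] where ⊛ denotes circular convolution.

(x ⊛ y)[n] = Σ(m=0 to 2) x[m] · y[(n-m) mod 3]

Computing each output sample:
(x ⊛ y)[0] = 4
(x ⊛ y)[1] = -2
(x ⊛ y)[2] = 0

x ⊛ y = [4, -2, 0]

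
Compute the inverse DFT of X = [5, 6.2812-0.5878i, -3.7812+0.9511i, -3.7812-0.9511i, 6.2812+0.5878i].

x[n] = (1/5) Σ(k=0 to 4) X[k] · e^(2πikn/5)

Computing each x[n]:
x[0] = 2
x[1] = 3
x[2] = -1
x[3] = -2
x[4] = 3

x = [2, 3, -1, -2, 3]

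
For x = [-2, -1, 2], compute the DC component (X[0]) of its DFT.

X[0] = Σ(n=0 to 2) x[n] · ω_3^0 = Σ x[n]
= (-2) + (-1) + (2)

X[0] = -1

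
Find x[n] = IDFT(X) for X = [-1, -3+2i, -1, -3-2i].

x[n] = (1/4) Σ(k=0 to 3) X[k] · e^(2πikn/4)

Computing each x[n]:
x[0] = -2
x[1] = -1
x[2] = 1
x[3] = 1

x = [-2, -1, 1, 1]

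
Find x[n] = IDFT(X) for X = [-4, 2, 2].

x[n] = (1/3) Σ(k=0 to 2) X[k] · e^(2πikn/3)

Computing each x[n]:
x[0] = 0
x[1] = -2
x[2] = -2

x = [0, -2, -2]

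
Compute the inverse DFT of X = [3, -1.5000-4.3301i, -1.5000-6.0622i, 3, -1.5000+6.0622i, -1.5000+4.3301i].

x[n] = (1/6) Σ(k=0 to 5) X[k] · e^(2πikn/6)

Computing each x[n]:
x[0] = 0
x[1] = 3
x[2] = 1
x[3] = 0
x[4] = 2
x[5] = -3

x = [0, 3, 1, 0, 2, -3]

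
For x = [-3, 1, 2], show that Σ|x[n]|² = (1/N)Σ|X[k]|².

Time domain:
Σ|x[n]|² = |-3|² + |1|² + |2|² = 14.0000

Frequency domain:
(1/3)Σ|X[k]|² = (1/3)(|0|² + |-4.5000+0.8660i|² + |-4.5000-0.8660i|²) = (1/3)·42.0000 = 14.0000

Both sides agree, confirming Parseval's theorem.

Σ|x[n]|² = (1/N)Σ|X[k]|² = 14.0000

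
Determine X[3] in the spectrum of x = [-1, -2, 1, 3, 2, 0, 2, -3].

X[3] = Σ(n=0 to 7) x[n] · ω_8^(3n) where ω_8 = e^(-2πi/8)
= (-1)·ω_8^0 + (-2)·ω_8^3 + (1)·ω_8^6 + (3)·ω_8^9 + (2)·ω_8^12 + (0)·ω_8^15 + (2)·ω_8^18 + (-3)·ω_8^21

X[3] = 2.6569-3.8284i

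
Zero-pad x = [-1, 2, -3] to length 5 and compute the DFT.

Original 3-point DFT: [-2, -0.5000-4.3301i, -0.5000+4.3301i]
Zero-padded 5-point DFT provides frequency interpolation.

DFT_5([x, 0, ...]) = [-2, 2.0451-0.1388i, -3.5451-4.0287i, -3.5451+4.0287i, 2.0451+0.1388i]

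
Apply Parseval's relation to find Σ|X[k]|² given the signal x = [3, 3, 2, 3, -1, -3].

Parseval: Σ|x[n]|² = (1/N)Σ|X[k]|², so Σ|X[k]|² = N·Σ|x[n]|² = 6·41.0000

Σ|X[k]|² = N·Σ|x[n]|² = 6·41.0000 = 246.0000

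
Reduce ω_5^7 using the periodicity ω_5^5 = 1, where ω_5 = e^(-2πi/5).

Since ω_5^5 = 1, powers reduce modulo 5.
7 mod 5 = 2
So ω_5^7 = ω_5^2 = e^(-2πi·2/5)

ω_5^7 = ω_5^2 = -0.8090-0.5878i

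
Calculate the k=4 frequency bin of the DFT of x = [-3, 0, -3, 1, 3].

X[4] = Σ(n=0 to 4) x[n] · ω_5^(4n) where ω_5 = e^(-2πi/5)
= (-3)·ω_5^0 + (0)·ω_5^4 + (-3)·ω_5^8 + (1)·ω_5^12 + (3)·ω_5^16

X[4] = -0.4549-5.2043i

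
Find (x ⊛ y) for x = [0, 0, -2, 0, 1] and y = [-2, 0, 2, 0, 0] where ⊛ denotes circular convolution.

(x ⊛ y)[n] = Σ(m=0 to 4) x[m] · y[(n-m) mod 5]

Computing each output sample:
(x ⊛ y)[0] = 0
(x ⊛ y)[1] = 2
(x ⊛ y)[2] = 4
(x ⊛ y)[3] = 0
(x ⊛ y)[4] = -6

x ⊛ y = [0, 2, 4, 0, -6]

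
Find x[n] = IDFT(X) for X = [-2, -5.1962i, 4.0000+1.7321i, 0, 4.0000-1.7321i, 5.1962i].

x[n] = (1/6) Σ(k=0 to 5) X[k] · e^(2πikn/6)

Computing each x[n]:
x[0] = 1
x[1] = 0
x[2] = 1
x[3] = 1
x[4] = -3
x[5] = -2

x = [1, 0, 1, 1, -3, -2]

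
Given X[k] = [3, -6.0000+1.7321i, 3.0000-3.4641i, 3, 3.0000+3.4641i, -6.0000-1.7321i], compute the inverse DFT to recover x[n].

x[n] = (1/6) Σ(k=0 to 5) X[k] · e^(2πikn/6)

Computing each x[n]:
x[0] = 0
x[1] = -1
x[2] = 0
x[3] = 3
x[4] = 3
x[5] = -2

x = [0, -1, 0, 3, 3, -2]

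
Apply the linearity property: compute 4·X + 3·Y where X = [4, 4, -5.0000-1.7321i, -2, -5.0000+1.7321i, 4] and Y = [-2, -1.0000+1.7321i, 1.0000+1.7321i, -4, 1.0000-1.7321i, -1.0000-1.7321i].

By linearity: DFT(4x + 3y) = 4·DFT(x) + 3·DFT(y)
= 4·[4, 4, -5.0000-1.7321i, -2, -5.0000+1.7321i, 4] + 3·[-2, -1.0000+1.7321i, 1.0000+1.7321i, -4, 1.0000-1.7321i, -1.0000-1.7321i]

Computing element-wise:
Z[0] = 4·(4) + 3·(-2) = 10
Z[1] = 4·(4) + 3·(-1.0000+1.7321i) = 13.0000+5.1963i
Z[2] = 4·(-5.0000-1.7321i) + 3·(1.0000+1.7321i) = -17.0000-1.7321i
Z[3] = 4·(-2) + 3·(-4) = -20
Z[4] = 4·(-5.0000+1.7321i) + 3·(1.0000-1.7321i) = -17.0000+1.7321i
Z[5] = 4·(4) + 3·(-1.0000-1.7321i) = 13.0000-5.1963i

DFT(4x + 3y) = 4·X + 3·Y = [10, 13.0000+5.1963i, -17.0000-1.7321i, -20, -17.0000+1.7321i, 13.0000-5.1963i]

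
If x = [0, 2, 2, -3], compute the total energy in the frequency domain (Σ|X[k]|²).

Parseval: Σ|x[n]|² = (1/N)Σ|X[k]|², so Σ|X[k]|² = N·Σ|x[n]|² = 4·17.0000

Σ|X[k]|² = N·Σ|x[n]|² = 4·17.0000 = 68.0000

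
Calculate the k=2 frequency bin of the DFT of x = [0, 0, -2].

X[2] = Σ(n=0 to 2) x[n] · ω_3^(2n) where ω_3 = e^(-2πi/3)
= (0)·ω_3^0 + (0)·ω_3^2 + (-2)·ω_3^4

X[2] = 1.0000+1.7321i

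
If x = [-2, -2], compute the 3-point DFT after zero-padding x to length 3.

Original 2-point DFT: [-4, 0]
Zero-padded 3-point DFT provides frequency interpolation.

DFT_3([x, 0, ...]) = [-4, -1.0000+1.7321i, -1.0000-1.7321i]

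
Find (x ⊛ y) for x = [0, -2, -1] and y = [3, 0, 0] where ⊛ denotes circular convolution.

(x ⊛ y)[n] = Σ(m=0 to 2) x[m] · y[(n-m) mod 3]

Computing each output sample:
(x ⊛ y)[0] = 0
(x ⊛ y)[1] = -6
(x ⊛ y)[2] = -3

x ⊛ y = [0, -6, -3]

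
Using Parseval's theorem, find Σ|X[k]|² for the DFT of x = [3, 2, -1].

Parseval: Σ|x[n]|² = (1/N)Σ|X[k]|², so Σ|X[k]|² = N·Σ|x[n]|² = 3·14.0000

Σ|X[k]|² = N·Σ|x[n]|² = 3·14.0000 = 42.0000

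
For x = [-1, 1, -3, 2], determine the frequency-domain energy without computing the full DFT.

Parseval: Σ|x[n]|² = (1/N)Σ|X[k]|², so Σ|X[k]|² = N·Σ|x[n]|² = 4·15.0000

Σ|X[k]|² = N·Σ|x[n]|² = 4·15.0000 = 60.0000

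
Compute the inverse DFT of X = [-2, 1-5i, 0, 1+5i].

x[n] = (1/4) Σ(k=0 to 3) X[k] · e^(2πikn/4)

Computing each x[n]:
x[0] = 0
x[1] = 2
x[2] = -1
x[3] = -3

x = [0, 2, -1, -3]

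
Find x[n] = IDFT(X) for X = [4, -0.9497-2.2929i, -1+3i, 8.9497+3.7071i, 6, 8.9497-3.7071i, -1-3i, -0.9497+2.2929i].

x[n] = (1/8) Σ(k=0 to 7) X[k] · e^(2πikn/8)

Computing each x[n]:
x[0] = 3
x[1] = -3
x[2] = 3
x[3] = 2
x[4] = -1
x[5] = 1
x[6] = 0
x[7] = -1

x = [3, -3, 3, 2, -1, 1, 0, -1]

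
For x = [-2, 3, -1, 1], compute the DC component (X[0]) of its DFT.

X[0] = Σ(n=0 to 3) x[n] · ω_4^0 = Σ x[n]
= (-2) + (3) + (-1) + (1)

X[0] = 1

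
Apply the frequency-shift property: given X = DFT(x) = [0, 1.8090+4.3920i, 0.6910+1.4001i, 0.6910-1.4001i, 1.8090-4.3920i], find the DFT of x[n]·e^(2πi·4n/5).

Modulation property: DFT(ω_5^(-4n)·x[n]) = X[(k-4) mod 5], so circularly shift X by 4 positions.

X[k-4] = [1.8090+4.3920i, 0.6910+1.4001i, 0.6910-1.4001i, 1.8090-4.3920i, 0]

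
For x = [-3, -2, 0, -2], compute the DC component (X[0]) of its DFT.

X[0] = Σ(n=0 to 3) x[n] · ω_4^0 = Σ x[n]
= (-3) + (-2) + (0) + (-2)

X[0] = -7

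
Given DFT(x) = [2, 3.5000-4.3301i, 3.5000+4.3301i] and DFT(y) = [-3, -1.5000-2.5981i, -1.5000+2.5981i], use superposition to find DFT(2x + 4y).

By linearity: DFT(2x + 4y) = 2·DFT(x) + 4·DFT(y)
= 2·[2, 3.5000-4.3301i, 3.5000+4.3301i] + 4·[-3, -1.5000-2.5981i, -1.5000+2.5981i]

Computing element-wise:
Z[0] = 2·(2) + 4·(-3) = -8
Z[1] = 2·(3.5000-4.3301i) + 4·(-1.5000-2.5981i) = 1.0000-19.0526i
Z[2] = 2·(3.5000+4.3301i) + 4·(-1.5000+2.5981i) = 1.0000+19.0526i

DFT(2x + 4y) = 2·X + 4·Y = [-8, 1.0000-19.0526i, 1.0000+19.0526i]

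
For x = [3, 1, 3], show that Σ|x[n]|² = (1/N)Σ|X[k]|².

Time domain:
Σ|x[n]|² = |3|² + |1|² + |3|² = 19.0000

Frequency domain:
(1/3)Σ|X[k]|² = (1/3)(|7|² + |1.0000+1.7321i|² + |1.0000-1.7321i|²) = (1/3)·57.0000 = 19.0000

Both sides agree, confirming Parseval's theorem.

Σ|x[n]|² = (1/N)Σ|X[k]|² = 19.0000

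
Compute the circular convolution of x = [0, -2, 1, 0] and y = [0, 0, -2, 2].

(x ⊛ y)[n] = Σ(m=0 to 3) x[m] · y[(n-m) mod 4]

Computing each output sample:
(x ⊛ y)[0] = -6
(x ⊛ y)[1] = 2
(x ⊛ y)[2] = 0
(x ⊛ y)[3] = 4

x ⊛ y = [-6, 2, 0, 4]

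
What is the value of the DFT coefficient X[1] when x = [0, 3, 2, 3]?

X[1] = Σ(n=0 to 3) x[n] · ω_4^(1n) where ω_4 = e^(-2πi/4)
= (0)·ω_4^0 + (3)·ω_4^1 + (2)·ω_4^2 + (3)·ω_4^3

X[1] = -2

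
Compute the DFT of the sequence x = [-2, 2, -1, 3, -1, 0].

X[k] = Σ(n=0 to 5) x[n] · ω_6^(nk)
where ω_6 = e^(-2πi/6)

Computing each X[k]:
X[0] = 1
X[1] = -3.0000-1.7321i
X[2] = 1.0000-1.7321i
X[3] = -9
X[4] = 1.0000+1.7321i
X[5] = -3.0000+1.7321i

X = [1, -3.0000-1.7321i, 1.0000-1.7321i, -9, 1.0000+1.7321i, -3.0000+1.7321i]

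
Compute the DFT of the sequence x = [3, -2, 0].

X[k] = Σ(n=0 to 2) x[n] · ω_3^(nk)
where ω_3 = e^(-2πi/3)

Computing each X[k]:
X[0] = 1
X[1] = 4.0000+1.7321i
X[2] = 4.0000-1.7321i

X = [1, 4.0000+1.7321i, 4.0000-1.7321i]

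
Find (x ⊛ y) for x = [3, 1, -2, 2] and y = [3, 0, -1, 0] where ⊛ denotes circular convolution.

(x ⊛ y)[n] = Σ(m=0 to 3) x[m] · y[(n-m) mod 4]

Computing each output sample:
(x ⊛ y)[0] = 11
(x ⊛ y)[1] = 1
(x ⊛ y)[2] = -9
(x ⊛ y)[3] = 5

x ⊛ y = [11, 1, -9, 5]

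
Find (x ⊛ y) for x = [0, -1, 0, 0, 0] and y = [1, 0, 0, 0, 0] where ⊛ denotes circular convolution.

(x ⊛ y)[n] = Σ(m=0 to 4) x[m] · y[(n-m) mod 5]

Computing each output sample:
(x ⊛ y)[0] = 0
(x ⊛ y)[1] = -1
(x ⊛ y)[2] = 0
(x ⊛ y)[3] = 0
(x ⊛ y)[4] = 0

x ⊛ y = [0, -1, 0, 0, 0]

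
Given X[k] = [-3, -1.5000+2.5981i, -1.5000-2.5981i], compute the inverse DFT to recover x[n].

x[n] = (1/3) Σ(k=0 to 2) X[k] · e^(2πikn/3)

Computing each x[n]:
x[0] = -2
x[1] = -2
x[2] = 1

x = [-2, -2, 1]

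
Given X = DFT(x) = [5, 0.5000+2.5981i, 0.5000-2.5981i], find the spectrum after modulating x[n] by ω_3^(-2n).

Modulation property: DFT(ω_3^(-2n)·x[n]) = X[(k-2) mod 3], so circularly shift X by 2 positions.

X[k-2] = [0.5000+2.5981i, 0.5000-2.5981i, 5]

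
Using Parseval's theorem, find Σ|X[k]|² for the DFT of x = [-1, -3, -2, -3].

Parseval: Σ|x[n]|² = (1/N)Σ|X[k]|², so Σ|X[k]|² = N·Σ|x[n]|² = 4·23.0000

Σ|X[k]|² = N·Σ|x[n]|² = 4·23.0000 = 92.0000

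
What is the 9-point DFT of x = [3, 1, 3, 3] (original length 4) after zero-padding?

Original 4-point DFT: [10, 2i, 2, -2i]
Zero-padded 9-point DFT provides frequency interpolation.

DFT_9([x, 0, ...]) = [10, 2.7870-6.1953i, -1.1454+0.5872i, 4.0000+1.7321i, 2.8584-1.0117i, 2.8584+1.0117i, 4.0000-1.7321i, -1.1454-0.5872i, 2.7870+6.1953i]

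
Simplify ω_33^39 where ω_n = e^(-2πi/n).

Since ω_33^33 = 1, powers reduce modulo 33.
39 mod 33 = 6
So ω_33^39 = ω_33^6 = e^(-2πi·6/33)

ω_33^39 = ω_33^6 = 0.4154-0.9096i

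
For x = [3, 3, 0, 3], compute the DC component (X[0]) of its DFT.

X[0] = Σ(n=0 to 3) x[n] · ω_4^0 = Σ x[n]
= (3) + (3) + (0) + (3)

X[0] = 9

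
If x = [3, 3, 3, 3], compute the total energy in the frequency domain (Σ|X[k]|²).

Parseval: Σ|x[n]|² = (1/N)Σ|X[k]|², so Σ|X[k]|² = N·Σ|x[n]|² = 4·36.0000

Σ|X[k]|² = N·Σ|x[n]|² = 4·36.0000 = 144.0000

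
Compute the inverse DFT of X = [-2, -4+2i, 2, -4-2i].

x[n] = (1/4) Σ(k=0 to 3) X[k] · e^(2πikn/4)

Computing each x[n]:
x[0] = -2
x[1] = -2
x[2] = 2
x[3] = 0

x = [-2, -2, 2, 0]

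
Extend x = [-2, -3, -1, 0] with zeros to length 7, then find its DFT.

Original 4-point DFT: [-6, -1+3i, 0, -1-3i]
Zero-padded 7-point DFT provides frequency interpolation.

DFT_7([x, 0, ...]) = [-6, -3.6479+3.3204i, -0.4315+2.4909i, 0.0794+0.5198i, 0.0794-0.5198i, -0.4315-2.4909i, -3.6479-3.3204i]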